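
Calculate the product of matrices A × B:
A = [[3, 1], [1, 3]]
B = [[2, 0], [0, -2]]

Matrix multiplication:
C[0][0] = 3×2 + 1×0 = 6
C[0][1] = 3×0 + 1×-2 = -2
C[1][0] = 1×2 + 3×0 = 2
C[1][1] = 1×0 + 3×-2 = -6
Result: [[6, -2], [2, -6]]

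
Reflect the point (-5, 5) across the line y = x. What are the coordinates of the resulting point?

Reflection across line y = x: (-5, 5) → (5, -5)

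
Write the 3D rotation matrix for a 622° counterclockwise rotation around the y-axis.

Rotation matrix for counterclockwise 622° around y-axis:
cos(622°) = -0.1392, sin(622°) = -0.9903
Result: [[-0.1392, 0, -0.9903], [0, 1, 0], [0.9903, 0, -0.1392]]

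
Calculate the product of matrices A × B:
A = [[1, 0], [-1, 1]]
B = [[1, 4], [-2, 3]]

Matrix multiplication:
C[0][0] = 1×1 + 0×-2 = 1
C[0][1] = 1×4 + 0×3 = 4
C[1][0] = -1×1 + 1×-2 = -3
C[1][1] = -1×4 + 1×3 = -1
Result: [[1, 4], [-3, -1]]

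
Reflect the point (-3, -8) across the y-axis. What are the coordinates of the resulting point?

Reflection across y-axis: (-3, -8) → (3, -8)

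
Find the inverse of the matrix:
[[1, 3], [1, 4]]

For [[a,b],[c,d]], inverse = (1/det)·[[d,-b],[-c,a]]
det = (1)(4) - (3)(1) = 4 - 3 = 1
Inverse = [[4, -3], [-1, 1]]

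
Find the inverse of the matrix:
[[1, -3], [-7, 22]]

For [[a,b],[c,d]], inverse = (1/det)·[[d,-b],[-c,a]]
det = (1)(22) - (-3)(-7) = 22 - 21 = 1
Inverse = [[22, 3], [7, 1]]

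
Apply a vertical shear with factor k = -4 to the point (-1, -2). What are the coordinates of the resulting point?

Shear matrix for vertical shear with factor k = -4:
[[1, 0], [-4, 1]]
Result: (-1, -2) → (-1, 2)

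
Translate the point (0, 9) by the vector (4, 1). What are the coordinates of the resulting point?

Translation by (4, 1) (homogeneous matrix [[1, 0, 4], [0, 1, 1], [0, 0, 1]]):
x' = 0 + 4 = 4
y' = 9 + 1 = 10
Result: (4, 10)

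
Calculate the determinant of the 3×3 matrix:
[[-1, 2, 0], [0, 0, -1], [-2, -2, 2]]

Expansion along first row:
det = -1·det([[0,-1],[-2,2]]) - 2·det([[0,-1],[-2,2]]) + 0·det([[0,0],[-2,-2]])
    = -1·(0·2 - -1·-2) - 2·(0·2 - -1·-2) + 0·(0·-2 - 0·-2)
    = -1·-2 - 2·-2 + 0·0
    = 2 + 4 + 0 = 6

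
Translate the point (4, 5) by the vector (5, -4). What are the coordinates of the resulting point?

Translation by (5, -4) (homogeneous matrix [[1, 0, 5], [0, 1, -4], [0, 0, 1]]):
x' = 4 + 5 = 9
y' = 5 + -4 = 1
Result: (9, 1)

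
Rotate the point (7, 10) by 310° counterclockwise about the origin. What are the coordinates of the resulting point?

Rotation matrix for 310°: [[cos 310°, -sin 310°], [sin 310°, cos 310°]] ≈ [[0.642788, 0.766044], [-0.766044, 0.642788]]
[[0.642788, 0.766044], [-0.766044, 0.642788]] × [7, 10]ᵀ ≈ [12.1600, 1.0656]ᵀ
Result: (12.1600, 1.0656)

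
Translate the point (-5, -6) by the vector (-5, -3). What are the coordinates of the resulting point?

Translation by (-5, -3) (homogeneous matrix [[1, 0, -5], [0, 1, -3], [0, 0, 1]]):
x' = -5 + -5 = -10
y' = -6 + -3 = -9
Result: (-10, -9)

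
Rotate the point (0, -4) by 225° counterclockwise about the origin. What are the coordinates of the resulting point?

Rotation matrix for 225°: [[cos 225°, -sin 225°], [sin 225°, cos 225°]] ≈ [[-0.707107, 0.707107], [-0.707107, -0.707107]]
[[-0.707107, 0.707107], [-0.707107, -0.707107]] × [0, -4]ᵀ ≈ [-2.8284, 2.8284]ᵀ
Result: (-2.8284, 2.8284)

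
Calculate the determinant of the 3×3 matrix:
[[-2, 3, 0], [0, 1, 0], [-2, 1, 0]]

Expansion along first row:
det = -2·det([[1,0],[1,0]]) - 3·det([[0,0],[-2,0]]) + 0·det([[0,1],[-2,1]])
    = -2·(1·0 - 0·1) - 3·(0·0 - 0·-2) + 0·(0·1 - 1·-2)
    = -2·0 - 3·0 + 0·2
    = 0 + 0 + 0 = 0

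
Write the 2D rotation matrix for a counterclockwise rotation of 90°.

Rotation matrix formula: [[cos θ, -sin θ], [sin θ, cos θ]]
For θ = 90°:
cos(90°) = 0
sin(90°) = 1
Result: [[0, -1], [1, 0]]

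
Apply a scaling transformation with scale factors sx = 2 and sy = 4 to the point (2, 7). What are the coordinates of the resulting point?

Scaling matrix:
[[2, 0], [0, 4]]
Result: (2 × 2, 7 × 4) = (4, 28)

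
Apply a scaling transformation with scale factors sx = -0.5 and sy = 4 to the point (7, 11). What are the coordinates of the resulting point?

Scaling matrix:
[[-0.50, 0], [0, 4]]
Result: (7 × -0.5, 11 × 4) = (-3.5, 44)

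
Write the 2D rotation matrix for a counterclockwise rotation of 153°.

Rotation matrix formula: [[cos θ, -sin θ], [sin θ, cos θ]]
For θ = 153°:
cos(153°) = -0.8910
sin(153°) = 0.4540
Result: [[-0.8910, -0.4540], [0.4540, -0.8910]]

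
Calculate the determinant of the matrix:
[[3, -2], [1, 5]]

For a 2×2 matrix [[a, b], [c, d]], det = ad - bc
det = (3)(5) - (-2)(1) = 15 - -2 = 17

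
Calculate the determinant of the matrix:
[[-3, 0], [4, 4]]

For a 2×2 matrix [[a, b], [c, d]], det = ad - bc
det = (-3)(4) - (0)(4) = -12 - 0 = -12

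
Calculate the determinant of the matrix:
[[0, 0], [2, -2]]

For a 2×2 matrix [[a, b], [c, d]], det = ad - bc
det = (0)(-2) - (0)(2) = 0 - 0 = 0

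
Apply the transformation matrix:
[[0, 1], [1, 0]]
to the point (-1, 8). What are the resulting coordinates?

Matrix multiplication:
[[0, 1], [1, 0]] × [-1, 8]ᵀ
= [(0)(-1) + (1)(8), (1)(-1) + (0)(8)]ᵀ
= [8, -1]ᵀ
Result: (8, -1)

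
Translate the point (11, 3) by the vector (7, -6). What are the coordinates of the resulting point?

Translation by (7, -6) (homogeneous matrix [[1, 0, 7], [0, 1, -6], [0, 0, 1]]):
x' = 11 + 7 = 18
y' = 3 + -6 = -3
Result: (18, -3)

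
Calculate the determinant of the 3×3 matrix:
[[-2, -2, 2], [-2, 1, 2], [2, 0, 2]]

Expansion along first row:
det = -2·det([[1,2],[0,2]]) - -2·det([[-2,2],[2,2]]) + 2·det([[-2,1],[2,0]])
    = -2·(1·2 - 2·0) - -2·(-2·2 - 2·2) + 2·(-2·0 - 1·2)
    = -2·2 - -2·-8 + 2·-2
    = -4 + -16 + -4 = -24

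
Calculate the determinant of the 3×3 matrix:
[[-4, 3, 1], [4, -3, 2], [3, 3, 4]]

Expansion along first row:
det = -4·det([[-3,2],[3,4]]) - 3·det([[4,2],[3,4]]) + 1·det([[4,-3],[3,3]])
    = -4·(-3·4 - 2·3) - 3·(4·4 - 2·3) + 1·(4·3 - -3·3)
    = -4·-18 - 3·10 + 1·21
    = 72 + -30 + 21 = 63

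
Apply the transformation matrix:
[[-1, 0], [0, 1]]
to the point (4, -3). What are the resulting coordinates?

Matrix multiplication:
[[-1, 0], [0, 1]] × [4, -3]ᵀ
= [(-1)(4) + (0)(-3), (0)(4) + (1)(-3)]ᵀ
= [-4, -3]ᵀ
Result: (-4, -3)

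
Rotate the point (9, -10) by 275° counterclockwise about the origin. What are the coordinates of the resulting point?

Rotation matrix for 275°: [[cos 275°, -sin 275°], [sin 275°, cos 275°]] ≈ [[0.087156, 0.996195], [-0.996195, 0.087156]]
[[0.087156, 0.996195], [-0.996195, 0.087156]] × [9, -10]ᵀ ≈ [-9.1775, -9.8373]ᵀ
Result: (-9.1775, -9.8373)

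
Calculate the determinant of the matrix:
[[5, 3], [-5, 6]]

For a 2×2 matrix [[a, b], [c, d]], det = ad - bc
det = (5)(6) - (3)(-5) = 30 - -15 = 45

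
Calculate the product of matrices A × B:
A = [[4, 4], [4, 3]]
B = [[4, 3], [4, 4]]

Matrix multiplication:
C[0][0] = 4×4 + 4×4 = 32
C[0][1] = 4×3 + 4×4 = 28
C[1][0] = 4×4 + 3×4 = 28
C[1][1] = 4×3 + 3×4 = 24
Result: [[32, 28], [28, 24]]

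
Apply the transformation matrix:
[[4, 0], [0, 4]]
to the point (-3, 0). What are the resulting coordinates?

Matrix multiplication:
[[4, 0], [0, 4]] × [-3, 0]ᵀ
= [(4)(-3) + (0)(0), (0)(-3) + (4)(0)]ᵀ
= [-12, 0]ᵀ
Result: (-12, 0)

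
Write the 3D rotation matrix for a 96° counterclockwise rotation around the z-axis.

Rotation matrix for counterclockwise 96° around z-axis:
cos(96°) = -0.1045, sin(96°) = 0.9945
Result: [[-0.1045, -0.9945, 0], [0.9945, -0.1045, 0], [0, 0, 1]]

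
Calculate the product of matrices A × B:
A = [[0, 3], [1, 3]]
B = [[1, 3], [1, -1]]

Matrix multiplication:
C[0][0] = 0×1 + 3×1 = 3
C[0][1] = 0×3 + 3×-1 = -3
C[1][0] = 1×1 + 3×1 = 4
C[1][1] = 1×3 + 3×-1 = 0
Result: [[3, -3], [4, 0]]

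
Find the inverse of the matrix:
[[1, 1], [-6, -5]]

For [[a,b],[c,d]], inverse = (1/det)·[[d,-b],[-c,a]]
det = (1)(-5) - (1)(-6) = -5 - -6 = 1
Inverse = [[-5, -1], [6, 1]]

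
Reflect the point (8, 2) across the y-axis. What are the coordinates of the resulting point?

Reflection across y-axis: (8, 2) → (-8, 2)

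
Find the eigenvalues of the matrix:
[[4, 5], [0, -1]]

Characteristic equation: det(A - λI) = 0
λ² - (trace)λ + (det) = 0
trace = 4 + -1 = 3, det = (4)(-1) - (5)(0) = -4
λ² - (3)λ + (-4) = 0
λ = (3 ± √((3)² - 4·(-4))) / 2 = (3 ± √25) / 2
Solving: λ = -1, 4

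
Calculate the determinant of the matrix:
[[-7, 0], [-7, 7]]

For a 2×2 matrix [[a, b], [c, d]], det = ad - bc
det = (-7)(7) - (0)(-7) = -49 - 0 = -49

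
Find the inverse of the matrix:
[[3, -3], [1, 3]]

For [[a,b],[c,d]], inverse = (1/det)·[[d,-b],[-c,a]]
det = (3)(3) - (-3)(1) = 9 - -3 = 12
Inverse = (1/12)·[[3, 3], [-1, 3]]
= [[1/4, 1/4], [-1/12, 1/4]]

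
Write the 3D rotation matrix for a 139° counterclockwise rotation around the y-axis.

Rotation matrix for counterclockwise 139° around y-axis:
cos(139°) = -0.7547, sin(139°) = 0.6561
Result: [[-0.7547, 0, 0.6561], [0, 1, 0], [-0.6561, 0, -0.7547]]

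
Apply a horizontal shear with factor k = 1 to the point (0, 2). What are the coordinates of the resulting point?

Shear matrix for horizontal shear with factor k = 1:
[[1, 1], [0, 1]]
Result: (0, 2) → (2, 2)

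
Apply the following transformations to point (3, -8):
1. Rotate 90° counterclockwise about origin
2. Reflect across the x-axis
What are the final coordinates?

Step 1: Rotate 90° → (8, 3)
Step 2: Reflect across x-axis → (8, -3)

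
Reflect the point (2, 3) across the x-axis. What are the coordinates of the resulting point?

Reflection across x-axis: (2, 3) → (2, -3)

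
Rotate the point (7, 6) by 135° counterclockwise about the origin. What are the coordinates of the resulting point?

Rotation matrix for 135°: [[cos 135°, -sin 135°], [sin 135°, cos 135°]] ≈ [[-0.707107, -0.707107], [0.707107, -0.707107]]
[[-0.707107, -0.707107], [0.707107, -0.707107]] × [7, 6]ᵀ ≈ [-9.1924, 0.7071]ᵀ
Result: (-9.1924, 0.7071)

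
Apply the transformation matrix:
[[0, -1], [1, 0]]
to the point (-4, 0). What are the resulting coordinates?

Matrix multiplication:
[[0, -1], [1, 0]] × [-4, 0]ᵀ
= [(0)(-4) + (-1)(0), (1)(-4) + (0)(0)]ᵀ
= [0, -4]ᵀ
Result: (0, -4)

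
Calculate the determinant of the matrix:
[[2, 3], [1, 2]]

For a 2×2 matrix [[a, b], [c, d]], det = ad - bc
det = (2)(2) - (3)(1) = 4 - 3 = 1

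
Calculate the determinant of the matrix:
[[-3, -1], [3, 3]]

For a 2×2 matrix [[a, b], [c, d]], det = ad - bc
det = (-3)(3) - (-1)(3) = -9 - -3 = -6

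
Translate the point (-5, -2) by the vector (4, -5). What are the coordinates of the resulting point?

Translation by (4, -5) (homogeneous matrix [[1, 0, 4], [0, 1, -5], [0, 0, 1]]):
x' = -5 + 4 = -1
y' = -2 + -5 = -7
Result: (-1, -7)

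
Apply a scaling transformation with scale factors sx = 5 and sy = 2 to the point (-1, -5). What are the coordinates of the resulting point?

Scaling matrix:
[[5, 0], [0, 2]]
Result: (-1 × 5, -5 × 2) = (-5, -10)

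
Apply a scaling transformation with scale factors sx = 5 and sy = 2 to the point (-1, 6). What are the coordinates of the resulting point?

Scaling matrix:
[[5, 0], [0, 2]]
Result: (-1 × 5, 6 × 2) = (-5, 12)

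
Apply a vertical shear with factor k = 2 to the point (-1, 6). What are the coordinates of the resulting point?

Shear matrix for vertical shear with factor k = 2:
[[1, 0], [2, 1]]
Result: (-1, 6) → (-1, 4)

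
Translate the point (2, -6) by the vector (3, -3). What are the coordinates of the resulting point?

Translation by (3, -3) (homogeneous matrix [[1, 0, 3], [0, 1, -3], [0, 0, 1]]):
x' = 2 + 3 = 5
y' = -6 + -3 = -9
Result: (5, -9)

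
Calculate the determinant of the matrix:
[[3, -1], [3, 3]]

For a 2×2 matrix [[a, b], [c, d]], det = ad - bc
det = (3)(3) - (-1)(3) = 9 - -3 = 12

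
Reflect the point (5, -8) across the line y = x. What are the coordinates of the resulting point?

Reflection across line y = x: (5, -8) → (-8, 5)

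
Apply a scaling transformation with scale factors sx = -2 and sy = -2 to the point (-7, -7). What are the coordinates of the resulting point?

Scaling matrix:
[[-2, 0], [0, -2]]
Result: (-7 × -2, -7 × -2) = (14, 14)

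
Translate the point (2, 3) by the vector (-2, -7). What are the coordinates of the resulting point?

Translation by (-2, -7) (homogeneous matrix [[1, 0, -2], [0, 1, -7], [0, 0, 1]]):
x' = 2 + -2 = 0
y' = 3 + -7 = -4
Result: (0, -4)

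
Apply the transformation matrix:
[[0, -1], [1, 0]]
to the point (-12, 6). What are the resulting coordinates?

Matrix multiplication:
[[0, -1], [1, 0]] × [-12, 6]ᵀ
= [(0)(-12) + (-1)(6), (1)(-12) + (0)(6)]ᵀ
= [-6, -12]ᵀ
Result: (-6, -12)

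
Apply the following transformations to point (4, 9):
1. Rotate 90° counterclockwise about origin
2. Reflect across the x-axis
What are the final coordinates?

Step 1: Rotate 90° → (-9, 4)
Step 2: Reflect across x-axis → (-9, -4)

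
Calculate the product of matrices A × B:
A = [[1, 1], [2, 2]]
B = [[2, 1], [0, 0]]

Matrix multiplication:
C[0][0] = 1×2 + 1×0 = 2
C[0][1] = 1×1 + 1×0 = 1
C[1][0] = 2×2 + 2×0 = 4
C[1][1] = 2×1 + 2×0 = 2
Result: [[2, 1], [4, 2]]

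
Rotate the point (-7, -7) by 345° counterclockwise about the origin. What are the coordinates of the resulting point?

Rotation matrix for 345°: [[cos 345°, -sin 345°], [sin 345°, cos 345°]] ≈ [[0.965926, 0.258819], [-0.258819, 0.965926]]
[[0.965926, 0.258819], [-0.258819, 0.965926]] × [-7, -7]ᵀ ≈ [-8.5732, -4.9497]ᵀ
Result: (-8.5732, -4.9497)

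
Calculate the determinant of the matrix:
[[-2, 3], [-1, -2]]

For a 2×2 matrix [[a, b], [c, d]], det = ad - bc
det = (-2)(-2) - (3)(-1) = 4 - -3 = 7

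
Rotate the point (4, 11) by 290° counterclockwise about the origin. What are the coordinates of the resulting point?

Rotation matrix for 290°: [[cos 290°, -sin 290°], [sin 290°, cos 290°]] ≈ [[0.342020, 0.939693], [-0.939693, 0.342020]]
[[0.342020, 0.939693], [-0.939693, 0.342020]] × [4, 11]ᵀ ≈ [11.7047, 0.0035]ᵀ
Result: (11.7047, 0.0035)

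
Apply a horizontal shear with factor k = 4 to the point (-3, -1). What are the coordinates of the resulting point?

Shear matrix for horizontal shear with factor k = 4:
[[1, 4], [0, 1]]
Result: (-3, -1) → (-7, -1)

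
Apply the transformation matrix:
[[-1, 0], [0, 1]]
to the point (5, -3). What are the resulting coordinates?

Matrix multiplication:
[[-1, 0], [0, 1]] × [5, -3]ᵀ
= [(-1)(5) + (0)(-3), (0)(5) + (1)(-3)]ᵀ
= [-5, -3]ᵀ
Result: (-5, -3)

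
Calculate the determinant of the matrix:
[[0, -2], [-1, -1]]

For a 2×2 matrix [[a, b], [c, d]], det = ad - bc
det = (0)(-1) - (-2)(-1) = 0 - 2 = -2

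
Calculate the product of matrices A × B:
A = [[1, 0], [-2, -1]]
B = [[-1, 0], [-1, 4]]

Matrix multiplication:
C[0][0] = 1×-1 + 0×-1 = -1
C[0][1] = 1×0 + 0×4 = 0
C[1][0] = -2×-1 + -1×-1 = 3
C[1][1] = -2×0 + -1×4 = -4
Result: [[-1, 0], [3, -4]]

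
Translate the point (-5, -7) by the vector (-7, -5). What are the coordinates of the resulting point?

Translation by (-7, -5) (homogeneous matrix [[1, 0, -7], [0, 1, -5], [0, 0, 1]]):
x' = -5 + -7 = -12
y' = -7 + -5 = -12
Result: (-12, -12)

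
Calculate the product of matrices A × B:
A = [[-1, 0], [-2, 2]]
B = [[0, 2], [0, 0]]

Matrix multiplication:
C[0][0] = -1×0 + 0×0 = 0
C[0][1] = -1×2 + 0×0 = -2
C[1][0] = -2×0 + 2×0 = 0
C[1][1] = -2×2 + 2×0 = -4
Result: [[0, -2], [0, -4]]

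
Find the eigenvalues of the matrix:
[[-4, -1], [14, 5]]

Characteristic equation: det(A - λI) = 0
λ² - (trace)λ + (det) = 0
trace = -4 + 5 = 1, det = (-4)(5) - (-1)(14) = -6
λ² - (1)λ + (-6) = 0
λ = (1 ± √((1)² - 4·(-6))) / 2 = (1 ± √25) / 2
Solving: λ = -2, 3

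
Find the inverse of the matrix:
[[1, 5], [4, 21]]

For [[a,b],[c,d]], inverse = (1/det)·[[d,-b],[-c,a]]
det = (1)(21) - (5)(4) = 21 - 20 = 1
Inverse = [[21, -5], [-4, 1]]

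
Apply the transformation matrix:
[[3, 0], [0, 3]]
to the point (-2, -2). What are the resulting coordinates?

Matrix multiplication:
[[3, 0], [0, 3]] × [-2, -2]ᵀ
= [(3)(-2) + (0)(-2), (0)(-2) + (3)(-2)]ᵀ
= [-6, -6]ᵀ
Result: (-6, -6)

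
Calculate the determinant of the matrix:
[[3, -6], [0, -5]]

For a 2×2 matrix [[a, b], [c, d]], det = ad - bc
det = (3)(-5) - (-6)(0) = -15 - 0 = -15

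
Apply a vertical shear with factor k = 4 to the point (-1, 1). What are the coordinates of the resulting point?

Shear matrix for vertical shear with factor k = 4:
[[1, 0], [4, 1]]
Result: (-1, 1) → (-1, -3)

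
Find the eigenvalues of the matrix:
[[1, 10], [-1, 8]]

Characteristic equation: det(A - λI) = 0
λ² - (trace)λ + (det) = 0
trace = 1 + 8 = 9, det = (1)(8) - (10)(-1) = 18
λ² - (9)λ + (18) = 0
λ = (9 ± √((9)² - 4·(18))) / 2 = (9 ± √9) / 2
Solving: λ = 3, 6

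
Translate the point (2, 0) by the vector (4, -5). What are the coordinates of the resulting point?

Translation by (4, -5) (homogeneous matrix [[1, 0, 4], [0, 1, -5], [0, 0, 1]]):
x' = 2 + 4 = 6
y' = 0 + -5 = -5
Result: (6, -5)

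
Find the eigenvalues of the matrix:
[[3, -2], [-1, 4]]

Characteristic equation: det(A - λI) = 0
λ² - (trace)λ + (det) = 0
trace = 3 + 4 = 7, det = (3)(4) - (-2)(-1) = 10
λ² - (7)λ + (10) = 0
λ = (7 ± √((7)² - 4·(10))) / 2 = (7 ± √9) / 2
Solving: λ = 2, 5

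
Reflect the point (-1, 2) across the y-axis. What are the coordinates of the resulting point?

Reflection across y-axis: (-1, 2) → (1, 2)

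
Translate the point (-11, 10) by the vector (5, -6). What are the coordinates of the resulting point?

Translation by (5, -6) (homogeneous matrix [[1, 0, 5], [0, 1, -6], [0, 0, 1]]):
x' = -11 + 5 = -6
y' = 10 + -6 = 4
Result: (-6, 4)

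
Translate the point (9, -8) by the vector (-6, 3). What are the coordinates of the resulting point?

Translation by (-6, 3) (homogeneous matrix [[1, 0, -6], [0, 1, 3], [0, 0, 1]]):
x' = 9 + -6 = 3
y' = -8 + 3 = -5
Result: (3, -5)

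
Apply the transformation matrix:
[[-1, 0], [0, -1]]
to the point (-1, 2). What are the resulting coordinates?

Matrix multiplication:
[[-1, 0], [0, -1]] × [-1, 2]ᵀ
= [(-1)(-1) + (0)(2), (0)(-1) + (-1)(2)]ᵀ
= [1, -2]ᵀ
Result: (1, -2)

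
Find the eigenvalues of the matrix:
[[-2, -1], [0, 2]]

Characteristic equation: det(A - λI) = 0
λ² - (trace)λ + (det) = 0
trace = -2 + 2 = 0, det = (-2)(2) - (-1)(0) = -4
λ² - (0)λ + (-4) = 0
λ = (0 ± √((0)² - 4·(-4))) / 2 = (0 ± √16) / 2
Solving: λ = -2, 2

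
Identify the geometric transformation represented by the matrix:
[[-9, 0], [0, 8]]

This matrix represents: non-uniform scaling by sx = -9, sy = 8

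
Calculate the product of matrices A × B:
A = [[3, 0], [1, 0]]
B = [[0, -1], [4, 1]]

Matrix multiplication:
C[0][0] = 3×0 + 0×4 = 0
C[0][1] = 3×-1 + 0×1 = -3
C[1][0] = 1×0 + 0×4 = 0
C[1][1] = 1×-1 + 0×1 = -1
Result: [[0, -3], [0, -1]]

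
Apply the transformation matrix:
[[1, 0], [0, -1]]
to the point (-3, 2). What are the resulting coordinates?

Matrix multiplication:
[[1, 0], [0, -1]] × [-3, 2]ᵀ
= [(1)(-3) + (0)(2), (0)(-3) + (-1)(2)]ᵀ
= [-3, -2]ᵀ
Result: (-3, -2)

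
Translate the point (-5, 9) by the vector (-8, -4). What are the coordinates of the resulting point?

Translation by (-8, -4) (homogeneous matrix [[1, 0, -8], [0, 1, -4], [0, 0, 1]]):
x' = -5 + -8 = -13
y' = 9 + -4 = 5
Result: (-13, 5)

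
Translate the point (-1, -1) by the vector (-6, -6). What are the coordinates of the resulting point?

Translation by (-6, -6) (homogeneous matrix [[1, 0, -6], [0, 1, -6], [0, 0, 1]]):
x' = -1 + -6 = -7
y' = -1 + -6 = -7
Result: (-7, -7)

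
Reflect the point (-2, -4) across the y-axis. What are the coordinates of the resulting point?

Reflection across y-axis: (-2, -4) → (2, -4)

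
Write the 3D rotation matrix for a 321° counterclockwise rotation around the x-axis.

Rotation matrix for counterclockwise 321° around x-axis:
cos(321°) = 0.7771, sin(321°) = -0.6293
Result: [[1, 0, 0], [0, 0.7771, 0.6293], [0, -0.6293, 0.7771]]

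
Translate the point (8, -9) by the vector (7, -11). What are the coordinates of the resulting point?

Translation by (7, -11) (homogeneous matrix [[1, 0, 7], [0, 1, -11], [0, 0, 1]]):
x' = 8 + 7 = 15
y' = -9 + -11 = -20
Result: (15, -20)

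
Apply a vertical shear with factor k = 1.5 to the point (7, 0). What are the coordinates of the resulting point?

Shear matrix for vertical shear with factor k = 1.5:
[[1, 0], [1.50, 1]]
Result: (7, 0) → (7, 10.5)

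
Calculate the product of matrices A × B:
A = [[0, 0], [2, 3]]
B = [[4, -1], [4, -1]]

Matrix multiplication:
C[0][0] = 0×4 + 0×4 = 0
C[0][1] = 0×-1 + 0×-1 = 0
C[1][0] = 2×4 + 3×4 = 20
C[1][1] = 2×-1 + 3×-1 = -5
Result: [[0, 0], [20, -5]]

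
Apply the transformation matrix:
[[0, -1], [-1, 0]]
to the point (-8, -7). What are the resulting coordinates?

Matrix multiplication:
[[0, -1], [-1, 0]] × [-8, -7]ᵀ
= [(0)(-8) + (-1)(-7), (-1)(-8) + (0)(-7)]ᵀ
= [7, 8]ᵀ
Result: (7, 8)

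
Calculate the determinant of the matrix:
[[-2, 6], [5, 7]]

For a 2×2 matrix [[a, b], [c, d]], det = ad - bc
det = (-2)(7) - (6)(5) = -14 - 30 = -44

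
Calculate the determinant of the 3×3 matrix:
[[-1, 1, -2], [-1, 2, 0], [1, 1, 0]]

Expansion along first row:
det = -1·det([[2,0],[1,0]]) - 1·det([[-1,0],[1,0]]) + -2·det([[-1,2],[1,1]])
    = -1·(2·0 - 0·1) - 1·(-1·0 - 0·1) + -2·(-1·1 - 2·1)
    = -1·0 - 1·0 + -2·-3
    = 0 + 0 + 6 = 6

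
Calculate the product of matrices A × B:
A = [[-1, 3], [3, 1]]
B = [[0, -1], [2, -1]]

Matrix multiplication:
C[0][0] = -1×0 + 3×2 = 6
C[0][1] = -1×-1 + 3×-1 = -2
C[1][0] = 3×0 + 1×2 = 2
C[1][1] = 3×-1 + 1×-1 = -4
Result: [[6, -2], [2, -4]]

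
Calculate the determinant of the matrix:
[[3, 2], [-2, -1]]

For a 2×2 matrix [[a, b], [c, d]], det = ad - bc
det = (3)(-1) - (2)(-2) = -3 - -4 = 1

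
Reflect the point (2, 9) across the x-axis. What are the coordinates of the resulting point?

Reflection across x-axis: (2, 9) → (2, -9)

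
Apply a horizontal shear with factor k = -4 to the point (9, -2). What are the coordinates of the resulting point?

Shear matrix for horizontal shear with factor k = -4:
[[1, -4], [0, 1]]
Result: (9, -2) → (17, -2)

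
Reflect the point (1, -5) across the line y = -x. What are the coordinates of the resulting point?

Reflection across line y = -x: (1, -5) → (5, -1)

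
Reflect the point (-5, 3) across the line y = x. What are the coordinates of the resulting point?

Reflection across line y = x: (-5, 3) → (3, -5)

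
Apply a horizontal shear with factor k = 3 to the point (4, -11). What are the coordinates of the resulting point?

Shear matrix for horizontal shear with factor k = 3:
[[1, 3], [0, 1]]
Result: (4, -11) → (-29, -11)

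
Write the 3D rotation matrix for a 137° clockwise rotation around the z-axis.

Rotation matrix for clockwise 137° around z-axis:
A clockwise rotation by 137° is a counterclockwise rotation by -137°.
cos(-137°) = -0.7314, sin(-137°) = -0.6820
Result: [[-0.7314, 0.6820, 0], [-0.6820, -0.7314, 0], [0, 0, 1]]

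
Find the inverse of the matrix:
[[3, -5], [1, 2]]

For [[a,b],[c,d]], inverse = (1/det)·[[d,-b],[-c,a]]
det = (3)(2) - (-5)(1) = 6 - -5 = 11
Inverse = (1/11)·[[2, 5], [-1, 3]]
= [[2/11, 5/11], [-1/11, 3/11]]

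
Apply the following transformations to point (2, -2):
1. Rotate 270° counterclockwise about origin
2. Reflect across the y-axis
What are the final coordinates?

Step 1: Rotate 270° → (-2, -2)
Step 2: Reflect across y-axis → (2, -2)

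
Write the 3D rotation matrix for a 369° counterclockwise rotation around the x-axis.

Rotation matrix for counterclockwise 369° around x-axis:
cos(369°) = 0.9877, sin(369°) = 0.1564
Result: [[1, 0, 0], [0, 0.9877, -0.1564], [0, 0.1564, 0.9877]]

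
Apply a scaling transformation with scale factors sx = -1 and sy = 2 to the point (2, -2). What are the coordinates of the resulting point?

Scaling matrix:
[[-1, 0], [0, 2]]
Result: (2 × -1, -2 × 2) = (-2, -4)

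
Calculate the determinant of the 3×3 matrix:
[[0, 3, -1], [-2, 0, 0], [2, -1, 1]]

Expansion along first row:
det = 0·det([[0,0],[-1,1]]) - 3·det([[-2,0],[2,1]]) + -1·det([[-2,0],[2,-1]])
    = 0·(0·1 - 0·-1) - 3·(-2·1 - 0·2) + -1·(-2·-1 - 0·2)
    = 0·0 - 3·-2 + -1·2
    = 0 + 6 + -2 = 4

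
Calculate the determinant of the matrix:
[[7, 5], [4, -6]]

For a 2×2 matrix [[a, b], [c, d]], det = ad - bc
det = (7)(-6) - (5)(4) = -42 - 20 = -62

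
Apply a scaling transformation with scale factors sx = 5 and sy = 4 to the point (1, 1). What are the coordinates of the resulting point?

Scaling matrix:
[[5, 0], [0, 4]]
Result: (1 × 5, 1 × 4) = (5, 4)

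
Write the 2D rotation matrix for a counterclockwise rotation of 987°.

Rotation matrix formula: [[cos θ, -sin θ], [sin θ, cos θ]]
For θ = 987°:
cos(987°) = -0.0523
sin(987°) = -0.9986
Result: [[-0.0523, 0.9986], [-0.9986, -0.0523]]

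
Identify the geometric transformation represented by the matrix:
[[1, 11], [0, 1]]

This matrix represents: horizontal shear with factor 11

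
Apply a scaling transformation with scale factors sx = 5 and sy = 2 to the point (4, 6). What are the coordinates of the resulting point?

Scaling matrix:
[[5, 0], [0, 2]]
Result: (4 × 5, 6 × 2) = (20, 12)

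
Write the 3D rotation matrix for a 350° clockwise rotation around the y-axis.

Rotation matrix for clockwise 350° around y-axis:
A clockwise rotation by 350° is a counterclockwise rotation by -350°.
cos(-350°) = 0.9848, sin(-350°) = 0.1736
Result: [[0.9848, 0, 0.1736], [0, 1, 0], [-0.1736, 0, 0.9848]]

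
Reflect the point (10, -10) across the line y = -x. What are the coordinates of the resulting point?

Reflection across line y = -x: (10, -10) → (10, -10)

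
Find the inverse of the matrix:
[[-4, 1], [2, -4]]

For [[a,b],[c,d]], inverse = (1/det)·[[d,-b],[-c,a]]
det = (-4)(-4) - (1)(2) = 16 - 2 = 14
Inverse = (1/14)·[[-4, -1], [-2, -4]]
= [[-2/7, -1/14], [-1/7, -2/7]]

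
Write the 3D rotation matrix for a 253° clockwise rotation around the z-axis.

Rotation matrix for clockwise 253° around z-axis:
A clockwise rotation by 253° is a counterclockwise rotation by -253°.
cos(-253°) = -0.2924, sin(-253°) = 0.9563
Result: [[-0.2924, -0.9563, 0], [0.9563, -0.2924, 0], [0, 0, 1]]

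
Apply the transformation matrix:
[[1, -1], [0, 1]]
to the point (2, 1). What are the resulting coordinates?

Matrix multiplication:
[[1, -1], [0, 1]] × [2, 1]ᵀ
= [(1)(2) + (-1)(1), (0)(2) + (1)(1)]ᵀ
= [1, 1]ᵀ
Result: (1, 1)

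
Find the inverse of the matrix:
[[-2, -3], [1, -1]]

For [[a,b],[c,d]], inverse = (1/det)·[[d,-b],[-c,a]]
det = (-2)(-1) - (-3)(1) = 2 - -3 = 5
Inverse = (1/5)·[[-1, 3], [-1, -2]]
= [[-1/5, 3/5], [-1/5, -2/5]]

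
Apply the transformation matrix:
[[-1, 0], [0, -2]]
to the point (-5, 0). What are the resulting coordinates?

Matrix multiplication:
[[-1, 0], [0, -2]] × [-5, 0]ᵀ
= [(-1)(-5) + (0)(0), (0)(-5) + (-2)(0)]ᵀ
= [5, 0]ᵀ
Result: (5, 0)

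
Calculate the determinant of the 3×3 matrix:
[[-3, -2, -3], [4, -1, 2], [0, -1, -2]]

Expansion along first row:
det = -3·det([[-1,2],[-1,-2]]) - -2·det([[4,2],[0,-2]]) + -3·det([[4,-1],[0,-1]])
    = -3·(-1·-2 - 2·-1) - -2·(4·-2 - 2·0) + -3·(4·-1 - -1·0)
    = -3·4 - -2·-8 + -3·-4
    = -12 + -16 + 12 = -16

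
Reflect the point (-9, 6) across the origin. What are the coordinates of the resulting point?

Reflection across origin: (-9, 6) → (9, -6)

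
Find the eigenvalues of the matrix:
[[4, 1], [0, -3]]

Characteristic equation: det(A - λI) = 0
λ² - (trace)λ + (det) = 0
trace = 4 + -3 = 1, det = (4)(-3) - (1)(0) = -12
λ² - (1)λ + (-12) = 0
λ = (1 ± √((1)² - 4·(-12))) / 2 = (1 ± √49) / 2
Solving: λ = -3, 4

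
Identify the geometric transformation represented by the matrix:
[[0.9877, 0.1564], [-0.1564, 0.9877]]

This matrix represents: rotation by 351° counterclockwise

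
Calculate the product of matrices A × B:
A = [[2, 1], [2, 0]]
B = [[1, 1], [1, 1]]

Matrix multiplication:
C[0][0] = 2×1 + 1×1 = 3
C[0][1] = 2×1 + 1×1 = 3
C[1][0] = 2×1 + 0×1 = 2
C[1][1] = 2×1 + 0×1 = 2
Result: [[3, 3], [2, 2]]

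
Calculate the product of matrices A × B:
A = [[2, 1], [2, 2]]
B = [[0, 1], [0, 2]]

Matrix multiplication:
C[0][0] = 2×0 + 1×0 = 0
C[0][1] = 2×1 + 1×2 = 4
C[1][0] = 2×0 + 2×0 = 0
C[1][1] = 2×1 + 2×2 = 6
Result: [[0, 4], [0, 6]]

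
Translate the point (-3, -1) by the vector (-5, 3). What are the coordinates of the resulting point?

Translation by (-5, 3) (homogeneous matrix [[1, 0, -5], [0, 1, 3], [0, 0, 1]]):
x' = -3 + -5 = -8
y' = -1 + 3 = 2
Result: (-8, 2)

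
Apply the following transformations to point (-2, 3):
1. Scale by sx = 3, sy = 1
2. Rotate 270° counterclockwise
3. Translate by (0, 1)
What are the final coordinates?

Step 1: Scale → (-6, 3)
Step 2: Rotate 270° → (3, 6)
Step 3: Translate → (3, 7)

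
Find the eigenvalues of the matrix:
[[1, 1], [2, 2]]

Characteristic equation: det(A - λI) = 0
λ² - (trace)λ + (det) = 0
trace = 1 + 2 = 3, det = (1)(2) - (1)(2) = 0
λ² - (3)λ + (0) = 0
λ = (3 ± √((3)² - 4·(0))) / 2 = (3 ± √9) / 2
Solving: λ = 0, 3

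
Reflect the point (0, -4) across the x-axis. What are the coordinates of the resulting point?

Reflection across x-axis: (0, -4) → (0, 4)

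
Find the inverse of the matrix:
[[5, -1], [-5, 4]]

For [[a,b],[c,d]], inverse = (1/det)·[[d,-b],[-c,a]]
det = (5)(4) - (-1)(-5) = 20 - 5 = 15
Inverse = (1/15)·[[4, 1], [5, 5]]
= [[4/15, 1/15], [1/3, 1/3]]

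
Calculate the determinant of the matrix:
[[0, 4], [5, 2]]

For a 2×2 matrix [[a, b], [c, d]], det = ad - bc
det = (0)(2) - (4)(5) = 0 - 20 = -20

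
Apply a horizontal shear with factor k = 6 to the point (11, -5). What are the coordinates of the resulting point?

Shear matrix for horizontal shear with factor k = 6:
[[1, 6], [0, 1]]
Result: (11, -5) → (-19, -5)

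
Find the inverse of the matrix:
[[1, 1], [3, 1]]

For [[a,b],[c,d]], inverse = (1/det)·[[d,-b],[-c,a]]
det = (1)(1) - (1)(3) = 1 - 3 = -2
Inverse = (1/-2)·[[1, -1], [-3, 1]]
= [[-1/2, 1/2], [3/2, -1/2]]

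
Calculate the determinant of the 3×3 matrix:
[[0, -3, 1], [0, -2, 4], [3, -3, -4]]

Expansion along first row:
det = 0·det([[-2,4],[-3,-4]]) - -3·det([[0,4],[3,-4]]) + 1·det([[0,-2],[3,-3]])
    = 0·(-2·-4 - 4·-3) - -3·(0·-4 - 4·3) + 1·(0·-3 - -2·3)
    = 0·20 - -3·-12 + 1·6
    = 0 + -36 + 6 = -30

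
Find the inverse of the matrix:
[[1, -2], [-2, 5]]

For [[a,b],[c,d]], inverse = (1/det)·[[d,-b],[-c,a]]
det = (1)(5) - (-2)(-2) = 5 - 4 = 1
Inverse = [[5, 2], [2, 1]]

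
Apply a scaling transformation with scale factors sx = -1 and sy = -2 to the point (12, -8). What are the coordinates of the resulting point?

Scaling matrix:
[[-1, 0], [0, -2]]
Result: (12 × -1, -8 × -2) = (-12, 16)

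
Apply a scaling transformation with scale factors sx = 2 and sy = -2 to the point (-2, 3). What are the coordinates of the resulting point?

Scaling matrix:
[[2, 0], [0, -2]]
Result: (-2 × 2, 3 × -2) = (-4, -6)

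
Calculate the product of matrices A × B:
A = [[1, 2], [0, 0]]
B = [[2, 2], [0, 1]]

Matrix multiplication:
C[0][0] = 1×2 + 2×0 = 2
C[0][1] = 1×2 + 2×1 = 4
C[1][0] = 0×2 + 0×0 = 0
C[1][1] = 0×2 + 0×1 = 0
Result: [[2, 4], [0, 0]]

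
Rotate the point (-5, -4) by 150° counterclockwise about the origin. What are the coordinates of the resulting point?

Rotation matrix for 150°: [[cos 150°, -sin 150°], [sin 150°, cos 150°]] ≈ [[-0.866025, -0.500000], [0.500000, -0.866025]]
[[-0.866025, -0.500000], [0.500000, -0.866025]] × [-5, -4]ᵀ ≈ [6.3301, 0.9641]ᵀ
Result: (6.3301, 0.9641)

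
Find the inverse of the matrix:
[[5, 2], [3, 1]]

For [[a,b],[c,d]], inverse = (1/det)·[[d,-b],[-c,a]]
det = (5)(1) - (2)(3) = 5 - 6 = -1
Inverse = (1/-1)·[[1, -2], [-3, 5]]
= [[-1, 2], [3, -5]]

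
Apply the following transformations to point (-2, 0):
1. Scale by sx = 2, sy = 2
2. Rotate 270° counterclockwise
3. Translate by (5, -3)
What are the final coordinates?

Step 1: Scale → (-4, 0)
Step 2: Rotate 270° → (0, 4)
Step 3: Translate → (5, 1)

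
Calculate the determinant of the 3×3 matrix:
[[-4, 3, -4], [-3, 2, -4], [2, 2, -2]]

Expansion along first row:
det = -4·det([[2,-4],[2,-2]]) - 3·det([[-3,-4],[2,-2]]) + -4·det([[-3,2],[2,2]])
    = -4·(2·-2 - -4·2) - 3·(-3·-2 - -4·2) + -4·(-3·2 - 2·2)
    = -4·4 - 3·14 + -4·-10
    = -16 + -42 + 40 = -18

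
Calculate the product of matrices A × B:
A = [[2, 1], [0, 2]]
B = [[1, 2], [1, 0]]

Matrix multiplication:
C[0][0] = 2×1 + 1×1 = 3
C[0][1] = 2×2 + 1×0 = 4
C[1][0] = 0×1 + 2×1 = 2
C[1][1] = 0×2 + 2×0 = 0
Result: [[3, 4], [2, 0]]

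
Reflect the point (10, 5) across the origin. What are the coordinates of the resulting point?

Reflection across origin: (10, 5) → (-10, -5)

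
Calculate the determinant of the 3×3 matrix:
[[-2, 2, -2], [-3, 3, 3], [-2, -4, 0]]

Expansion along first row:
det = -2·det([[3,3],[-4,0]]) - 2·det([[-3,3],[-2,0]]) + -2·det([[-3,3],[-2,-4]])
    = -2·(3·0 - 3·-4) - 2·(-3·0 - 3·-2) + -2·(-3·-4 - 3·-2)
    = -2·12 - 2·6 + -2·18
    = -24 + -12 + -36 = -72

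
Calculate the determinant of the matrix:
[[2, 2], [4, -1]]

For a 2×2 matrix [[a, b], [c, d]], det = ad - bc
det = (2)(-1) - (2)(4) = -2 - 8 = -10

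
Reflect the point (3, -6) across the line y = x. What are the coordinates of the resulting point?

Reflection across line y = x: (3, -6) → (-6, 3)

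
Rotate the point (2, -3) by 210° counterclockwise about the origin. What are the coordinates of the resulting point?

Rotation matrix for 210°: [[cos 210°, -sin 210°], [sin 210°, cos 210°]] ≈ [[-0.866025, 0.500000], [-0.500000, -0.866025]]
[[-0.866025, 0.500000], [-0.500000, -0.866025]] × [2, -3]ᵀ ≈ [-3.2321, 1.5981]ᵀ
Result: (-3.2321, 1.5981)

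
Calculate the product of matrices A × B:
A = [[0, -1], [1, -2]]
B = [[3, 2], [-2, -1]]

Matrix multiplication:
C[0][0] = 0×3 + -1×-2 = 2
C[0][1] = 0×2 + -1×-1 = 1
C[1][0] = 1×3 + -2×-2 = 7
C[1][1] = 1×2 + -2×-1 = 4
Result: [[2, 1], [7, 4]]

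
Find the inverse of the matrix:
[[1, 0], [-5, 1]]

For [[a,b],[c,d]], inverse = (1/det)·[[d,-b],[-c,a]]
det = (1)(1) - (0)(-5) = 1 - 0 = 1
Inverse = [[1, 0], [5, 1]]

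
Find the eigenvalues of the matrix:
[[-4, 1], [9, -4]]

Characteristic equation: det(A - λI) = 0
λ² - (trace)λ + (det) = 0
trace = -4 + -4 = -8, det = (-4)(-4) - (1)(9) = 7
λ² - (-8)λ + (7) = 0
λ = (-8 ± √((-8)² - 4·(7))) / 2 = (-8 ± √36) / 2
Solving: λ = -7, -1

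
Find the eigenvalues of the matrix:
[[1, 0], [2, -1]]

Characteristic equation: det(A - λI) = 0
λ² - (trace)λ + (det) = 0
trace = 1 + -1 = 0, det = (1)(-1) - (0)(2) = -1
λ² - (0)λ + (-1) = 0
λ = (0 ± √((0)² - 4·(-1))) / 2 = (0 ± √4) / 2
Solving: λ = -1, 1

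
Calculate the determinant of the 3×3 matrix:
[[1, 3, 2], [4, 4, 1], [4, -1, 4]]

Expansion along first row:
det = 1·det([[4,1],[-1,4]]) - 3·det([[4,1],[4,4]]) + 2·det([[4,4],[4,-1]])
    = 1·(4·4 - 1·-1) - 3·(4·4 - 1·4) + 2·(4·-1 - 4·4)
    = 1·17 - 3·12 + 2·-20
    = 17 + -36 + -40 = -59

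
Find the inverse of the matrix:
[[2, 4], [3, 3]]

For [[a,b],[c,d]], inverse = (1/det)·[[d,-b],[-c,a]]
det = (2)(3) - (4)(3) = 6 - 12 = -6
Inverse = (1/-6)·[[3, -4], [-3, 2]]
= [[-1/2, 2/3], [1/2, -1/3]]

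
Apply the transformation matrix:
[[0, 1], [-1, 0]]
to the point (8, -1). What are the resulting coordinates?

Matrix multiplication:
[[0, 1], [-1, 0]] × [8, -1]ᵀ
= [(0)(8) + (1)(-1), (-1)(8) + (0)(-1)]ᵀ
= [-1, -8]ᵀ
Result: (-1, -8)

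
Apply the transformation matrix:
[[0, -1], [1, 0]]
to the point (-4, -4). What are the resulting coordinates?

Matrix multiplication:
[[0, -1], [1, 0]] × [-4, -4]ᵀ
= [(0)(-4) + (-1)(-4), (1)(-4) + (0)(-4)]ᵀ
= [4, -4]ᵀ
Result: (4, -4)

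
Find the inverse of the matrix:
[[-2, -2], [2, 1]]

For [[a,b],[c,d]], inverse = (1/det)·[[d,-b],[-c,a]]
det = (-2)(1) - (-2)(2) = -2 - -4 = 2
Inverse = (1/2)·[[1, 2], [-2, -2]]
= [[1/2, 1], [-1, -1]]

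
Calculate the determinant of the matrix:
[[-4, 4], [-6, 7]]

For a 2×2 matrix [[a, b], [c, d]], det = ad - bc
det = (-4)(7) - (4)(-6) = -28 - -24 = -4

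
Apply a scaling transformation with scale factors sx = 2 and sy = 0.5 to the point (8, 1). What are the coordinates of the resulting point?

Scaling matrix:
[[2, 0], [0, 0.50]]
Result: (8 × 2, 1 × 0.5) = (16, 0.5)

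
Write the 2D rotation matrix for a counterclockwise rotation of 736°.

Rotation matrix formula: [[cos θ, -sin θ], [sin θ, cos θ]]
For θ = 736°:
cos(736°) = 0.9613
sin(736°) = 0.2756
Result: [[0.9613, -0.2756], [0.2756, 0.9613]]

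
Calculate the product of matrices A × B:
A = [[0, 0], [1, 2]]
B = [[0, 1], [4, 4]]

Matrix multiplication:
C[0][0] = 0×0 + 0×4 = 0
C[0][1] = 0×1 + 0×4 = 0
C[1][0] = 1×0 + 2×4 = 8
C[1][1] = 1×1 + 2×4 = 9
Result: [[0, 0], [8, 9]]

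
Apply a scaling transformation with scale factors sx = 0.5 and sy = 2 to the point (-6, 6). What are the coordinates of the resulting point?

Scaling matrix:
[[0.50, 0], [0, 2]]
Result: (-6 × 0.5, 6 × 2) = (-3, 12)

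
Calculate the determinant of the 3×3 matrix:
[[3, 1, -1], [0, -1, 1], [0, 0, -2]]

Expansion along first row:
det = 3·det([[-1,1],[0,-2]]) - 1·det([[0,1],[0,-2]]) + -1·det([[0,-1],[0,0]])
    = 3·(-1·-2 - 1·0) - 1·(0·-2 - 1·0) + -1·(0·0 - -1·0)
    = 3·2 - 1·0 + -1·0
    = 6 + 0 + 0 = 6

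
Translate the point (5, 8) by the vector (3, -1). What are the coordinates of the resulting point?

Translation by (3, -1) (homogeneous matrix [[1, 0, 3], [0, 1, -1], [0, 0, 1]]):
x' = 5 + 3 = 8
y' = 8 + -1 = 7
Result: (8, 7)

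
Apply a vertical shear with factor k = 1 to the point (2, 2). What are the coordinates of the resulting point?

Shear matrix for vertical shear with factor k = 1:
[[1, 0], [1, 1]]
Result: (2, 2) → (2, 4)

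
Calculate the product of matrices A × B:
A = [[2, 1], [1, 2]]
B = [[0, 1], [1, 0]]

Matrix multiplication:
C[0][0] = 2×0 + 1×1 = 1
C[0][1] = 2×1 + 1×0 = 2
C[1][0] = 1×0 + 2×1 = 2
C[1][1] = 1×1 + 2×0 = 1
Result: [[1, 2], [2, 1]]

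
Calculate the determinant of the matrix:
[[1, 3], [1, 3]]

For a 2×2 matrix [[a, b], [c, d]], det = ad - bc
det = (1)(3) - (3)(1) = 3 - 3 = 0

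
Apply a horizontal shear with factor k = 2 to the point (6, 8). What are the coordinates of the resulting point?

Shear matrix for horizontal shear with factor k = 2:
[[1, 2], [0, 1]]
Result: (6, 8) → (22, 8)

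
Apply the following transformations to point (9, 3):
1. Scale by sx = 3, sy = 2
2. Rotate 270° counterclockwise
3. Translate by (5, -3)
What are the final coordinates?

Step 1: Scale → (27, 6)
Step 2: Rotate 270° → (6, -27)
Step 3: Translate → (11, -30)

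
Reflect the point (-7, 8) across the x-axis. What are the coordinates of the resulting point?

Reflection across x-axis: (-7, 8) → (-7, -8)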